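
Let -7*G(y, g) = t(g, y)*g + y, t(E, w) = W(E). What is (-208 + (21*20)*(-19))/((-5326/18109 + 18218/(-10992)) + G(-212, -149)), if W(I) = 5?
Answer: -116418228576/1916077841 ≈ -60.759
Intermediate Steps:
t(E, w) = 5
G(y, g) = -5*g/7 - y/7 (G(y, g) = -(5*g + y)/7 = -(y + 5*g)/7 = -5*g/7 - y/7)
(-208 + (21*20)*(-19))/((-5326/18109 + 18218/(-10992)) + G(-212, -149)) = (-208 + (21*20)*(-19))/((-5326/18109 + 18218/(-10992)) + (-5/7*(-149) - ⅐*(-212))) = (-208 + 420*(-19))/((-5326*1/18109 + 18218*(-1/10992)) + (745/7 + 212/7)) = (-208 - 7980)/((-5326/18109 - 9109/5496) + 957/7) = -8188/(-194226577/99527064 + 957/7) = -8188/1916077841/14218152 = -8188*14218152/1916077841 = -116418228576/1916077841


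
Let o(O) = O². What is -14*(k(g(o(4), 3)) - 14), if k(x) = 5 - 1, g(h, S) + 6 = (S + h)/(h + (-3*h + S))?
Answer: 140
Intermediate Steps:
g(h, S) = -6 + (S + h)/(S - 2*h) (g(h, S) = -6 + (S + h)/(h + (-3*h + S)) = -6 + (S + h)/(h + (S - 3*h)) = -6 + (S + h)/(S - 2*h))
k(x) = 4
-14*(k(g(o(4), 3)) - 14) = -14*(4 - 14) = -14*(-10) = 140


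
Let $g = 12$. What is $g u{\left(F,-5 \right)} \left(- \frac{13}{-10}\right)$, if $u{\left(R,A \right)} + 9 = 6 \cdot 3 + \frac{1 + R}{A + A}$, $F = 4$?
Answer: $\frac{663}{5} \approx 132.6$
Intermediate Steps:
$u{\left(R,A \right)} = 9 + \frac{1 + R}{2 A}$ ($u{\left(R,A \right)} = -9 + \left(6 \cdot 3 + \frac{1 + R}{A + A}\right) = -9 + \left(18 + \frac{1 + R}{2 A}\right) = 9 + \frac{1 + R}{2 A}$)
$g u{\left(F,-5 \right)} \left(- \frac{13}{-10}\right) = 12 \frac{1 + 4 + 18 \left(-5\right)}{2 \left(-5\right)} \left(- \frac{13}{-10}\right) = 12 \cdot \frac{1}{2} \left(- \frac{1}{5}\right) \left(1 + 4 - 90\right) \left(\left(-13\right) \left(- \frac{1}{10}\right)\right) = 12 \cdot \frac{1}{2} \left(- \frac{1}{5}\right) \left(-85\right) \frac{13}{10} = 12 \cdot \frac{17}{2} \cdot \frac{13}{10} = 102 \cdot \frac{13}{10} = \frac{663}{5}$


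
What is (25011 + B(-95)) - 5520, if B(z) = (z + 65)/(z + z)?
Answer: 370332/19 ≈ 19491.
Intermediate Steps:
B(z) = (65 + z)/(2*z) (B(z) = (65 + z)/((2*z)) = (65 + z)*(1/(2*z)) = (65 + z)/(2*z))
(25011 + B(-95)) - 5520 = (25011 + (½)*(65 - 95)/(-95)) - 5520 = (25011 + (½)*(-1/95)*(-30)) - 5520 = (25011 + 3/19) - 5520 = 475212/19 - 5520 = 370332/19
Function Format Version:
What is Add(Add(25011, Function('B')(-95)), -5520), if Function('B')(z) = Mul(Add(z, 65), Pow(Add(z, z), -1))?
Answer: Rational(370332, 19) ≈ 19491.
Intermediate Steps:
Function('B')(z) = Mul(Rational(1, 2), Pow(z, -1), Add(65, z)) (Function('B')(z) = Mul(Add(65, z), Pow(Mul(2, z), -1)) = Mul(Add(65, z), Mul(Rational(1, 2), Pow(z, -1))) = Mul(Rational(1, 2), Pow(z, -1), Add(65, z)))
Add(Add(25011, Function('B')(-95)), -5520) = Add(Add(25011, Mul(Rational(1, 2), Pow(-95, -1), Add(65, -95))), -5520) = Add(Add(25011, Mul(Rational(1, 2), Rational(-1, 95), -30)), -5520) = Add(Add(25011, Rational(3, 19)), -5520) = Add(Rational(475212, 19), -5520) = Rational(370332, 19)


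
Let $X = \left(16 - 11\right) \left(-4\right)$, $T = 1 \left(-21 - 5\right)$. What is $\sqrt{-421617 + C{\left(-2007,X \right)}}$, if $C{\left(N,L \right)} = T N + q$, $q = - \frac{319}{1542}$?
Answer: $\frac{11 i \sqrt{7259749878}}{1542} \approx 607.81 i$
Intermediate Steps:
$T = -26$ ($T = 1 \left(-26\right) = -26$)
$q = - \frac{319}{1542}$ ($q = \left(-319\right) \frac{1}{1542} = - \frac{319}{1542} \approx -0.20687$)
$X = -20$ ($X = 5 \left(-4\right) = -20$)
$C{\left(N,L \right)} = - \frac{319}{1542} - 26 N$ ($C{\left(N,L \right)} = - 26 N - \frac{319}{1542} = - \frac{319}{1542} - 26 N$)
$\sqrt{-421617 + C{\left(-2007,X \right)}} = \sqrt{-421617 - - \frac{80464325}{1542}} = \sqrt{-421617 + \left(- \frac{319}{1542} + 52182\right)} = \sqrt{-421617 + \frac{80464325}{1542}} = \sqrt{- \frac{569669089}{1542}} = \frac{11 i \sqrt{7259749878}}{1542}$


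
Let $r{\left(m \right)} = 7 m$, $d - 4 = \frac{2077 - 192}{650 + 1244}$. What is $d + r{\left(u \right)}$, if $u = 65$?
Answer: $\frac{871231}{1894} \approx 460.0$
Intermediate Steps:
$d = \frac{9461}{1894}$ ($d = 4 + \frac{2077 - 192}{650 + 1244} = 4 + \frac{1885}{1894} = \frac{9461}{1894} \approx 4.9952$)
$d + r{\left(u \right)} = \frac{9461}{1894} + 7 \cdot 65 = \frac{9461}{1894} + 455 = \frac{871231}{1894}$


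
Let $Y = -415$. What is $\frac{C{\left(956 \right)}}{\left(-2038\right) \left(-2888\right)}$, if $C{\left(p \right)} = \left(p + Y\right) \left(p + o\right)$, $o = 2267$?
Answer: $\frac{1743643}{5885744} \approx 0.29625$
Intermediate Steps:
$C{\left(p \right)} = \left(-415 + p\right) \left(2267 + p\right)$ ($C{\left(p \right)} = \left(p - 415\right) \left(p + 2267\right) = \left(-415 + p\right) \left(2267 + p\right)$)
$\frac{C{\left(956 \right)}}{\left(-2038\right) \left(-2888\right)} = \frac{-940805 + 956^{2} + 1852 \cdot 956}{\left(-2038\right) \left(-2888\right)} = \frac{-940805 + 913936 + 1770512}{5885744} = 1743643 \cdot \frac{1}{5885744} = \frac{1743643}{5885744}$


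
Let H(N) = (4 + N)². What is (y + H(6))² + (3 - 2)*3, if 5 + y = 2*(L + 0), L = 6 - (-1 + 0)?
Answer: 11884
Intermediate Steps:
L = 7 (L = 6 - 1*(-1) = 6 + 1 = 7)
y = 9 (y = -5 + 2*(7 + 0) = -5 + 2*7 = -5 + 14 = 9)
(y + H(6))² + (3 - 2)*3 = (9 + (4 + 6)²)² + (3 - 2)*3 = (9 + 10²)² + 1*3 = (9 + 100)² + 3 = 109² + 3 = 11881 + 3 = 11884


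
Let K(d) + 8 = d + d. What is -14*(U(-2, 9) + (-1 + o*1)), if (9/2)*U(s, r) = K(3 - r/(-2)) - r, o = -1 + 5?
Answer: -322/9 ≈ -35.778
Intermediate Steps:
o = 4
K(d) = -8 + 2*d (K(d) = -8 + (d + d) = -8 + 2*d)
U(s, r) = -4/9 (U(s, r) = 2*((-8 + 2*(3 - r/(-2))) - r)/9 = 2*((-8 + 2*(3 - r*(-1)/2)) - r)/9 = 2*((-8 + 2*(3 - (-1)*r/2)) - r)/9 = 2*((-8 + 2*(3 + r/2)) - r)/9 = 2*((-8 + (6 + r)) - r)/9 = 2*((-2 + r) - r)/9 = (2/9)*(-2) = -4/9)
-14*(U(-2, 9) + (-1 + o*1)) = -14*(-4/9 + (-1 + 4*1)) = -14*(-4/9 + (-1 + 4)) = -14*(-4/9 + 3) = -14*23/9 = -322/9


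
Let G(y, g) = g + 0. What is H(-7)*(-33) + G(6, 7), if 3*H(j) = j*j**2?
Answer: 3780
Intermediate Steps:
G(y, g) = g
H(j) = j**3/3 (H(j) = (j*j**2)/3 = j**3/3)
H(-7)*(-33) + G(6, 7) = ((1/3)*(-7)**3)*(-33) + 7 = ((1/3)*(-343))*(-33) + 7 = -343/3*(-33) + 7 = 3773 + 7 = 3780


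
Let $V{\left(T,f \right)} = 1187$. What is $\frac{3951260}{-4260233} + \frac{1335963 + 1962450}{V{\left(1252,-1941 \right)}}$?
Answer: $\frac{14047317764609}{5056896571} \approx 2777.9$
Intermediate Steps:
$\frac{3951260}{-4260233} + \frac{1335963 + 1962450}{V{\left(1252,-1941 \right)}} = \frac{3951260}{-4260233} + \frac{1335963 + 1962450}{1187} = 3951260 \left(- \frac{1}{4260233}\right) + 3298413 \cdot \frac{1}{1187} = - \frac{3951260}{4260233} + \frac{3298413}{1187} = \frac{14047317764609}{5056896571}$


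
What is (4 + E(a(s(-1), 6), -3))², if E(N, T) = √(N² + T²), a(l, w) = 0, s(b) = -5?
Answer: 49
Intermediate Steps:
(4 + E(a(s(-1), 6), -3))² = (4 + √(0² + (-3)²))² = (4 + √(0 + 9))² = (4 + √9)² = (4 + 3)² = 7² = 49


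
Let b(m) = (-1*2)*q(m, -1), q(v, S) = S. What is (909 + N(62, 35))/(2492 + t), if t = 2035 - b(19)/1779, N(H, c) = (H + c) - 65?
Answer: 1674039/8053531 ≈ 0.20786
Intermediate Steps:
N(H, c) = -65 + H + c
b(m) = 2 (b(m) = -1*2*(-1) = -2*(-1) = 2)
t = 3620263/1779 (t = 2035 - 2/1779 = 3620263/1779 ≈ 2035.0)
(909 + N(62, 35))/(2492 + t) = (909 + (-65 + 62 + 35))/(2492 + 3620263/1779) = (909 + 32)/(8053531/1779) = 941*(1779/8053531) = 1674039/8053531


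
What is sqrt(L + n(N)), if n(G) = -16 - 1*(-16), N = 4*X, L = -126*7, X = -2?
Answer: 21*I*sqrt(2) ≈ 29.698*I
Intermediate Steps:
L = -882
N = -8 (N = 4*(-2) = -8)
n(G) = 0 (n(G) = -16 + 16 = 0)
sqrt(L + n(N)) = sqrt(-882 + 0) = sqrt(-882) = 21*I*sqrt(2)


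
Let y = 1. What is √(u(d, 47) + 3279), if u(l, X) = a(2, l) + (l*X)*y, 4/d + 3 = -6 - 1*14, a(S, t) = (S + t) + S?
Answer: √1732291/23 ≈ 57.225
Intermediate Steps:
a(S, t) = t + 2*S
d = -4/23 (d = 4/(-3 + (-6 - 1*14)) = 4/(-3 + (-6 - 14)) = 4/(-3 - 20) = 4/(-23) = 4*(-1/23) = -4/23 ≈ -0.17391)
u(l, X) = 4 + l + X*l (u(l, X) = (l + 2*2) + (l*X)*1 = (l + 4) + (X*l)*1 = (4 + l) + X*l = 4 + l + X*l)
√(u(d, 47) + 3279) = √((4 - 4/23 + 47*(-4/23)) + 3279) = √((4 - 4/23 - 188/23) + 3279) = √(-100/23 + 3279) = √(75317/23) = √1732291/23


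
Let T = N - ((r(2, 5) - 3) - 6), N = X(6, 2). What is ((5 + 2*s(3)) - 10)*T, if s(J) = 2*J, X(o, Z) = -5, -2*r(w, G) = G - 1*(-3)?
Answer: 56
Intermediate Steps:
r(w, G) = -3/2 - G/2 (r(w, G) = -(G - 1*(-3))/2 = -(G + 3)/2 = -(3 + G)/2 = -3/2 - G/2)
N = -5
T = 8 (T = -5 - (((-3/2 - 1/2*5) - 3) - 6) = -5 - (((-3/2 - 5/2) - 3) - 6) = -5 - ((-4 - 3) - 6) = -5 - (-7 - 6) = -5 - 1*(-13) = -5 + 13 = 8)
((5 + 2*s(3)) - 10)*T = ((5 + 2*(2*3)) - 10)*8 = ((5 + 2*6) - 10)*8 = ((5 + 12) - 10)*8 = (17 - 10)*8 = 7*8 = 56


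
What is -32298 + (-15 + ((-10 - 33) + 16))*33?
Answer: -33684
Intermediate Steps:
-32298 + (-15 + ((-10 - 33) + 16))*33 = -32298 + (-15 + (-43 + 16))*33 = -32298 + (-15 - 27)*33 = -32298 - 42*33 = -32298 - 1386 = -33684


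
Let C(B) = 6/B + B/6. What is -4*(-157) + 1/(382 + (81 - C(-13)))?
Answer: 22808410/36319 ≈ 628.00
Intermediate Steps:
C(B) = 6/B + B/6 (C(B) = 6/B + B*(⅙) = 6/B + B/6)
-4*(-157) + 1/(382 + (81 - C(-13))) = -4*(-157) + 1/(382 + (81 - (6/(-13) + (⅙)*(-13)))) = 628 + 1/(382 + (81 - (6*(-1/13) - 13/6))) = 628 + 1/(382 + (81 - (-6/13 - 13/6))) = 628 + 1/(382 + (81 - 1*(-205/78))) = 628 + 1/(382 + (81 + 205/78)) = 628 + 1/(382 + 6523/78) = 628 + 1/(36319/78) = 628 + 78/36319 = 22808410/36319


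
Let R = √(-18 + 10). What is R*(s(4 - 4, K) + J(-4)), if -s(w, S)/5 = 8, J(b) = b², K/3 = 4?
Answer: -48*I*√2 ≈ -67.882*I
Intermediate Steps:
K = 12 (K = 3*4 = 12)
R = 2*I*√2 (R = √(-8) = 2*I*√2 ≈ 2.8284*I)
s(w, S) = -40 (s(w, S) = -5*8 = -40)
R*(s(4 - 4, K) + J(-4)) = (2*I*√2)*(-40 + (-4)²) = (2*I*√2)*(-40 + 16) = (2*I*√2)*(-24) = -48*I*√2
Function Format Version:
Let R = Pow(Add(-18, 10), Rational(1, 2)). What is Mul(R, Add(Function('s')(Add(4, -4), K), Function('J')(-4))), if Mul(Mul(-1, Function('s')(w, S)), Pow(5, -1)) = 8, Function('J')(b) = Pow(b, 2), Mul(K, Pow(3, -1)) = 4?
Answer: Mul(-48, I, Pow(2, Rational(1, 2))) ≈ Mul(-67.882, I)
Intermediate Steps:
K = 12 (K = Mul(3, 4) = 12)
R = Mul(2, I, Pow(2, Rational(1, 2))) (R = Pow(-8, Rational(1, 2)) = Mul(2, I, Pow(2, Rational(1, 2))) ≈ Mul(2.8284, I))
Function('s')(w, S) = -40 (Function('s')(w, S) = Mul(-5, 8) = -40)
Mul(R, Add(Function('s')(Add(4, -4), K), Function('J')(-4))) = Mul(Mul(2, I, Pow(2, Rational(1, 2))), Add(-40, Pow(-4, 2))) = Mul(Mul(2, I, Pow(2, Rational(1, 2))), Add(-40, 16)) = Mul(Mul(2, I, Pow(2, Rational(1, 2))), -24) = Mul(-48, I, Pow(2, Rational(1, 2)))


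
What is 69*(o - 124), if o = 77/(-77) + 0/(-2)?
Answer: -8625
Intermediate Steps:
o = -1 (o = 77*(-1/77) + 0*(-1/2) = -1 + 0 = -1)
69*(o - 124) = 69*(-1 - 124) = 69*(-125) = -8625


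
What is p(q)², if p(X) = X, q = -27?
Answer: 729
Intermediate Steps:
p(q)² = (-27)² = 729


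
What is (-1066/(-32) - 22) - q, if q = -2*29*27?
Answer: 25237/16 ≈ 1577.3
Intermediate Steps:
q = -1566 (q = -58*27 = -1566)
(-1066/(-32) - 22) - q = (-1066/(-32) - 22) - 1*(-1566) = (-1066*(-1)/32 - 22) + 1566 = (-13*(-41/16) - 22) + 1566 = (533/16 - 22) + 1566 = 181/16 + 1566 = 25237/16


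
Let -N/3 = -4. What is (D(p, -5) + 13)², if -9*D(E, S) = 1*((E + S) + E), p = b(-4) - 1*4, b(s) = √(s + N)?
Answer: 5644/27 - 1040*√2/81 ≈ 190.88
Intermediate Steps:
N = 12 (N = -3*(-4) = 12)
b(s) = √(12 + s) (b(s) = √(s + 12) = √(12 + s))
p = -4 + 2*√2 (p = √(12 - 4) - 1*4 = √8 - 4 = 2*√2 - 4 = -4 + 2*√2 ≈ -1.1716)
D(E, S) = -2*E/9 - S/9 (D(E, S) = -((E + S) + E)/9 = -(S + 2*E)/9 = -2*E/9 - S/9)
(D(p, -5) + 13)² = ((-2*(-4 + 2*√2)/9 - ⅑*(-5)) + 13)² = (((8/9 - 4*√2/9) + 5/9) + 13)² = ((13/9 - 4*√2/9) + 13)² = (130/9 - 4*√2/9)²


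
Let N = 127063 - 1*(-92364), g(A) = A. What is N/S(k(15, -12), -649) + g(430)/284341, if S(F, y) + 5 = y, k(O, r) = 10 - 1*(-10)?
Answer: -62391811387/185959014 ≈ -335.51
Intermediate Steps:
N = 219427 (N = 127063 + 92364 = 219427)
k(O, r) = 20 (k(O, r) = 10 + 10 = 20)
S(F, y) = -5 + y
N/S(k(15, -12), -649) + g(430)/284341 = 219427/(-5 - 649) + 430/284341 = 219427/(-654) + 430*(1/284341) = 219427*(-1/654) + 430/284341 = -219427/654 + 430/284341 = -62391811387/185959014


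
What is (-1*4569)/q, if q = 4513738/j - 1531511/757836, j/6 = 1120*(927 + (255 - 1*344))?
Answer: 812453361773760/216825693083 ≈ 3747.0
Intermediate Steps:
j = 5631360 (j = 6*(1120*(927 + (255 - 1*344))) = 6*(1120*(927 + (255 - 344))) = 6*(1120*(927 - 89)) = 6*(1120*838) = 6*938560 = 5631360)
q = -216825693083/177818639040 (q = 4513738/5631360 - 1531511/757836 = 4513738*(1/5631360) - 1531511*1/757836 = 2256869/2815680 - 1531511/757836 = -216825693083/177818639040 ≈ -1.2194)
(-1*4569)/q = (-1*4569)/(-216825693083/177818639040) = -4569*(-177818639040/216825693083) = 812453361773760/216825693083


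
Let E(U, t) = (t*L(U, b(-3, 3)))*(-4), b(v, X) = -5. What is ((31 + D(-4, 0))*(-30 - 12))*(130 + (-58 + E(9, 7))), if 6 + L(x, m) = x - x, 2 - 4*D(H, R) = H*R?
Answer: -317520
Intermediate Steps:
D(H, R) = 1/2 - H*R/4
L(x, m) = -6 (L(x, m) = -6 + (x - x) = -6 + 0 = -6)
E(U, t) = 24*t (E(U, t) = (t*(-6))*(-4) = -6*t*(-4) = 24*t)
((31 + D(-4, 0))*(-30 - 12))*(130 + (-58 + E(9, 7))) = ((31 + (1/2 - 1/4*(-4)*0))*(-30 - 12))*(130 + (-58 + 24*7)) = ((31 + (1/2 + 0))*(-42))*(130 + (-58 + 168)) = ((31 + 1/2)*(-42))*(130 + 110) = ((63/2)*(-42))*240 = -1323*240 = -317520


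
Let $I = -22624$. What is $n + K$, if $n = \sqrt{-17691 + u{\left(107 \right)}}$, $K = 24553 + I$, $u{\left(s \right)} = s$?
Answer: $1929 + 4 i \sqrt{1099} \approx 1929.0 + 132.6 i$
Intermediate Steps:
$K = 1929$ ($K = 24553 - 22624 = 1929$)
$n = 4 i \sqrt{1099}$ ($n = \sqrt{-17691 + 107} = \sqrt{-17584} = 4 i \sqrt{1099} \approx 132.6 i$)
$n + K = 4 i \sqrt{1099} + 1929 = 1929 + 4 i \sqrt{1099}$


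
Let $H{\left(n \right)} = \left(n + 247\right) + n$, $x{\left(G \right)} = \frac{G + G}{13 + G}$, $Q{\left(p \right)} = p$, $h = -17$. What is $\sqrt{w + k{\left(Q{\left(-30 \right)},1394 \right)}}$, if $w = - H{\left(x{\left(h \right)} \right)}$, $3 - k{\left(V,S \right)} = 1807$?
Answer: $2 i \sqrt{517} \approx 45.475 i$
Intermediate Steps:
$x{\left(G \right)} = \frac{2 G}{13 + G}$
$k{\left(V,S \right)} = -1804$ ($k{\left(V,S \right)} = 3 - 1807 = -1804$)
$H{\left(n \right)} = 247 + 2 n$ ($H{\left(n \right)} = \left(247 + n\right) + n = 247 + 2 n$)
$w = -264$ ($w = - (247 + 2 \cdot 2 \left(-17\right) \frac{1}{13 - 17}) = - (247 + 2 \cdot 2 \left(-17\right) \frac{1}{-4}) = - (247 + 2 \cdot 2 \left(-17\right) \left(- \frac{1}{4}\right)) = - (247 + 2 \cdot \frac{17}{2}) = - (247 + 17) = \left(-1\right) 264 = -264$)
$\sqrt{w + k{\left(Q{\left(-30 \right)},1394 \right)}} = \sqrt{-264 - 1804} = \sqrt{-2068} = 2 i \sqrt{517}$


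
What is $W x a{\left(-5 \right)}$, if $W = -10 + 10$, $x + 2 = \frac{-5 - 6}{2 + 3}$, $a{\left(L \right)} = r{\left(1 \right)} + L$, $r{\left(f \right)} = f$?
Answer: $0$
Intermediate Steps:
$a{\left(L \right)} = 1 + L$
$x = - \frac{21}{5}$ ($x = -2 + \frac{-5 - 6}{2 + 3} = -2 - \frac{11}{5} = - \frac{21}{5} \approx -4.2$)
$W = 0$
$W x a{\left(-5 \right)} = 0 \left(- \frac{21}{5}\right) \left(1 - 5\right) = 0 \left(-4\right) = 0$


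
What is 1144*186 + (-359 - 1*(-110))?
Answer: 212535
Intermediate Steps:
1144*186 + (-359 - 1*(-110)) = 212784 + (-359 + 110) = 212784 - 249 = 212535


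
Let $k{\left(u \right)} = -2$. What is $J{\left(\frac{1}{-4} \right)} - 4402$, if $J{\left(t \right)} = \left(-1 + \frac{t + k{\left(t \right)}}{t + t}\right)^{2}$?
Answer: $- \frac{17559}{4} \approx -4389.8$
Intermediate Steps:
$J{\left(t \right)} = \left(-1 + \frac{-2 + t}{2 t}\right)^{2}$ ($J{\left(t \right)} = \left(-1 + \frac{t - 2}{t + t}\right)^{2} = \left(-1 + \frac{-2 + t}{2 t}\right)^{2}$)
$J{\left(\frac{1}{-4} \right)} - 4402 = \frac{\left(2 + \frac{1}{-4}\right)^{2}}{4 \cdot \frac{1}{16}} - 4402 = \frac{\left(2 - \frac{1}{4}\right)^{2}}{4 \cdot \frac{1}{16}} - 4402 = \frac{1}{4} \cdot 16 \left(\frac{7}{4}\right)^{2} - 4402 = \frac{1}{4} \cdot 16 \cdot \frac{49}{16} - 4402 = \frac{49}{4} - 4402 = - \frac{17559}{4}$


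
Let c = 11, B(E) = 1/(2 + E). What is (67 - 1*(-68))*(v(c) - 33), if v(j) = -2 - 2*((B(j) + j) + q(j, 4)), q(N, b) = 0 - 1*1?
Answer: -96795/13 ≈ -7445.8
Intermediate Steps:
q(N, b) = -1 (q(N, b) = 0 - 1 = -1)
v(j) = -2*j - 2/(2 + j) (v(j) = -2 - 2*((1/(2 + j) + j) - 1) = -2 - 2*((j + 1/(2 + j)) - 1) = -2 - 2*(-1 + j + 1/(2 + j)) = -2 + (2 - 2*j - 2/(2 + j)) = -2*j - 2/(2 + j))
(67 - 1*(-68))*(v(c) - 33) = (67 - 1*(-68))*(2*(-1 - 1*11*(2 + 11))/(2 + 11) - 33) = (67 + 68)*(2*(-1 - 1*11*13)/13 - 33) = 135*(2*(1/13)*(-1 - 143) - 33) = 135*(2*(1/13)*(-144) - 33) = 135*(-288/13 - 33) = 135*(-717/13) = -96795/13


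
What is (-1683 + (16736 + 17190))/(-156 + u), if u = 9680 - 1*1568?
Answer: 32243/7956 ≈ 4.0527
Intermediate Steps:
u = 8112 (u = 9680 - 1568 = 8112)
(-1683 + (16736 + 17190))/(-156 + u) = (-1683 + (16736 + 17190))/(-156 + 8112) = (-1683 + 33926)/7956 = 32243*(1/7956) = 32243/7956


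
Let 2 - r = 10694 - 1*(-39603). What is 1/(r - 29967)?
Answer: -1/80262 ≈ -1.2459e-5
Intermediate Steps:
r = -50295 (r = 2 - (10694 - 1*(-39603)) = 2 - (10694 + 39603) = 2 - 1*50297 = 2 - 50297 = -50295)
1/(r - 29967) = 1/(-50295 - 29967) = 1/(-80262) = -1/80262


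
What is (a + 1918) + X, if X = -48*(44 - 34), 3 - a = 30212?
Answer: -28771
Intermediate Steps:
a = -30209 (a = 3 - 1*30212 = 3 - 30212 = -30209)
X = -480 (X = -48*10 = -480)
(a + 1918) + X = (-30209 + 1918) - 480 = -28291 - 480 = -28771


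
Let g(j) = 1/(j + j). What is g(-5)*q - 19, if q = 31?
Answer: -221/10 ≈ -22.100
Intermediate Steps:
g(j) = 1/(2*j)
g(-5)*q - 19 = ((½)/(-5))*31 - 19 = ((½)*(-⅕))*31 - 19 = -⅒*31 - 19 = -31/10 - 19 = -221/10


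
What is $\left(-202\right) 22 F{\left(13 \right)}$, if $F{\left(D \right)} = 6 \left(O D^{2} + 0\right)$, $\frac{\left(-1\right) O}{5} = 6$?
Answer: $135186480$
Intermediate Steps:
$O = -30$ ($O = \left(-5\right) 6 = -30$)
$F{\left(D \right)} = - 180 D^{2}$ ($F{\left(D \right)} = 6 \left(- 30 D^{2} + 0\right) = 6 \left(- 30 D^{2}\right) = - 180 D^{2}$)
$\left(-202\right) 22 F{\left(13 \right)} = \left(-202\right) 22 \left(- 180 \cdot 13^{2}\right) = - 4444 \left(\left(-180\right) 169\right) = \left(-4444\right) \left(-30420\right) = 135186480$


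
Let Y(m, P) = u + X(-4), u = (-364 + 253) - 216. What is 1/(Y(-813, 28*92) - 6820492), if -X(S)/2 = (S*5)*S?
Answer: -1/6820979 ≈ -1.4661e-7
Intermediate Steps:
u = -327 (u = -111 - 216 = -327)
X(S) = -10*S² (X(S) = -2*S*5*S = -2*5*S*S = -10*S²)
Y(m, P) = -487 (Y(m, P) = -327 - 10*(-4)² = -327 - 10*16 = -327 - 160 = -487)
1/(Y(-813, 28*92) - 6820492) = 1/(-487 - 6820492) = 1/(-6820979) = -1/6820979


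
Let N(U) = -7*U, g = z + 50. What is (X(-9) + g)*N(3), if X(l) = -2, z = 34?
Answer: -1722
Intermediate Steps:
g = 84 (g = 34 + 50 = 84)
(X(-9) + g)*N(3) = (-2 + 84)*(-7*3) = 82*(-21) = -1722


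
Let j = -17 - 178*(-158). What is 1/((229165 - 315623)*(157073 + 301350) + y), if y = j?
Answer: -1/39634307627 ≈ -2.5231e-11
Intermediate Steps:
j = 28107 (j = -17 + 28124 = 28107)
y = 28107
1/((229165 - 315623)*(157073 + 301350) + y) = 1/((229165 - 315623)*(157073 + 301350) + 28107) = 1/(-86458*458423 + 28107) = 1/(-39634335734 + 28107) = 1/(-39634307627) = -1/39634307627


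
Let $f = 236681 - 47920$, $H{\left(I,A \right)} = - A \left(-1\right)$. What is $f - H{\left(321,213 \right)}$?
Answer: $188548$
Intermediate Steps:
$H{\left(I,A \right)} = A$
$f = 188761$
$f - H{\left(321,213 \right)} = 188761 - 213 = 188548$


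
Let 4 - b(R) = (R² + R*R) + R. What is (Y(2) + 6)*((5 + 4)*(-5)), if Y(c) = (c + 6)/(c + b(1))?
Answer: -390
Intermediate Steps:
b(R) = 4 - R - 2*R² (b(R) = 4 - ((R² + R*R) + R) = 4 - ((R² + R²) + R) = 4 - (2*R² + R) = 4 - (R + 2*R²) = 4 + (-R - 2*R²) = 4 - R - 2*R²)
Y(c) = (6 + c)/(1 + c) (Y(c) = (c + 6)/(c + (4 - 1*1 - 2*1²)) = (6 + c)/(c + (4 - 1 - 2*1)) = (6 + c)/(c + (4 - 1 - 2)) = (6 + c)/(c + 1) = (6 + c)/(1 + c))
(Y(2) + 6)*((5 + 4)*(-5)) = ((6 + 2)/(1 + 2) + 6)*((5 + 4)*(-5)) = (8/3 + 6)*(9*(-5)) = ((⅓)*8 + 6)*(-45) = (8/3 + 6)*(-45) = (26/3)*(-45) = -390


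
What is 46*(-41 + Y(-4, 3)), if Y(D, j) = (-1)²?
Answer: -1840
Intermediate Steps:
Y(D, j) = 1
46*(-41 + Y(-4, 3)) = 46*(-41 + 1) = 46*(-40) = -1840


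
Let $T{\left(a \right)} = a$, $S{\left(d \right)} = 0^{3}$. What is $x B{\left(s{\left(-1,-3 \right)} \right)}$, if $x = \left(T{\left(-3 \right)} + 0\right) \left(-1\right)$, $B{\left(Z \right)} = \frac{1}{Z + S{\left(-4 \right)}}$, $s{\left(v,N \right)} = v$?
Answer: $-3$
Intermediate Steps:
$S{\left(d \right)} = 0$
$B{\left(Z \right)} = \frac{1}{Z}$ ($B{\left(Z \right)} = \frac{1}{Z + 0} = \frac{1}{Z}$)
$x = 3$ ($x = \left(-3 + 0\right) \left(-1\right) = \left(-3\right) \left(-1\right) = 3$)
$x B{\left(s{\left(-1,-3 \right)} \right)} = \frac{3}{-1} = 3 \left(-1\right) = -3$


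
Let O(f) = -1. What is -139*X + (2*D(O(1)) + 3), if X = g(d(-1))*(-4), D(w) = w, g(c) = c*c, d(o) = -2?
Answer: 2225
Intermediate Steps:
g(c) = c²
X = -16 (X = (-2)²*(-4) = 4*(-4) = -16)
-139*X + (2*D(O(1)) + 3) = -139*(-16) + (2*(-1) + 3) = 2224 + (-2 + 3) = 2224 + 1 = 2225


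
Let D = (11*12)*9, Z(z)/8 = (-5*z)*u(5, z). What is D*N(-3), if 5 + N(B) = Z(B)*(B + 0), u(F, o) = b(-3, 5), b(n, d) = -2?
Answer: 849420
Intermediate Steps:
u(F, o) = -2
Z(z) = 80*z (Z(z) = 8*(-5*z*(-2)) = 8*(10*z) = 80*z)
N(B) = -5 + 80*B**2 (N(B) = -5 + (80*B)*(B + 0) = -5 + (80*B)*B = -5 + 80*B**2)
D = 1188 (D = 132*9 = 1188)
D*N(-3) = 1188*(-5 + 80*(-3)**2) = 1188*(-5 + 80*9) = 1188*(-5 + 720) = 1188*715 = 849420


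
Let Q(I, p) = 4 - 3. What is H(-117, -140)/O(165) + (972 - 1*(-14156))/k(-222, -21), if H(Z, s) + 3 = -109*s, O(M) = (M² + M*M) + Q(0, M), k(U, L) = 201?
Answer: 826801385/10944651 ≈ 75.544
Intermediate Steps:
Q(I, p) = 1
O(M) = 1 + 2*M² (O(M) = (M² + M*M) + 1 = (M² + M²) + 1 = 2*M² + 1 = 1 + 2*M²)
H(Z, s) = -3 - 109*s
H(-117, -140)/O(165) + (972 - 1*(-14156))/k(-222, -21) = (-3 - 109*(-140))/(1 + 2*165²) + (972 - 1*(-14156))/201 = (-3 + 15260)/(1 + 2*27225) + (972 + 14156)*(1/201) = 15257/(1 + 54450) + 15128*(1/201) = 15257/54451 + 15128/201 = 826801385/10944651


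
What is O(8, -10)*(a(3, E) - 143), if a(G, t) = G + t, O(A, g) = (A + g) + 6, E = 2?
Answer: -552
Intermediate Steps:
O(A, g) = 6 + A + g
O(8, -10)*(a(3, E) - 143) = (6 + 8 - 10)*((3 + 2) - 143) = 4*(5 - 143) = 4*(-138) = -552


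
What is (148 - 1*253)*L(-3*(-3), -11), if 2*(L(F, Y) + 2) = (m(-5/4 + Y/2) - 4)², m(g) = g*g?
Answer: -46326105/512 ≈ -90481.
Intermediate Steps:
m(g) = g²
L(F, Y) = -2 + (-4 + (-5/4 + Y/2)²)²/2 (L(F, Y) = -2 + ((-5/4 + Y/2)² - 4)²/2 = -2 + (-4 + (-5/4 + Y/2)²)²/2)
(148 - 1*253)*L(-3*(-3), -11) = (148 - 1*253)*(-2 + (-64 + (-5 + 2*(-11))²)²/512) = (148 - 253)*(-2 + (-64 + (-5 - 22)²)²/512) = -105*(-2 + (-64 + (-27)²)²/512) = -105*(-2 + (-64 + 729)²/512) = -105*(-2 + (1/512)*665²) = -105*(-2 + (1/512)*442225) = -105*(-2 + 442225/512) = -105*441201/512 = -46326105/512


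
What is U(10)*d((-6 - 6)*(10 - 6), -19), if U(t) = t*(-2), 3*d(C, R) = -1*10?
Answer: 200/3 ≈ 66.667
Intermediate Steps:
d(C, R) = -10/3 (d(C, R) = (-1*10)/3 = (1/3)*(-10) = -10/3)
U(t) = -2*t
U(10)*d((-6 - 6)*(10 - 6), -19) = -2*10*(-10/3) = -20*(-10/3) = 200/3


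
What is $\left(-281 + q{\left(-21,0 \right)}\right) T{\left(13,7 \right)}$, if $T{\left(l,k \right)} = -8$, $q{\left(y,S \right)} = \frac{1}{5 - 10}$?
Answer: $\frac{11248}{5} \approx 2249.6$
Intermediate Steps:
$q{\left(y,S \right)} = - \frac{1}{5}$ ($q{\left(y,S \right)} = \frac{1}{-5} = - \frac{1}{5}$)
$\left(-281 + q{\left(-21,0 \right)}\right) T{\left(13,7 \right)} = \left(-281 - \frac{1}{5}\right) \left(-8\right) = \left(- \frac{1406}{5}\right) \left(-8\right) = \frac{11248}{5}$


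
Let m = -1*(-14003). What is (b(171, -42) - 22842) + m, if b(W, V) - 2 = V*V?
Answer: -7073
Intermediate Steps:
b(W, V) = 2 + V**2 (b(W, V) = 2 + V*V = 2 + V**2)
m = 14003
(b(171, -42) - 22842) + m = ((2 + (-42)**2) - 22842) + 14003 = ((2 + 1764) - 22842) + 14003 = (1766 - 22842) + 14003 = -21076 + 14003 = -7073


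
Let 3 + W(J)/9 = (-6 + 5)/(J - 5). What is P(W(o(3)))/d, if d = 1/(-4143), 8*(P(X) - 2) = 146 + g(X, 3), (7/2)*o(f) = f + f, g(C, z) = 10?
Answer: -178149/2 ≈ -89075.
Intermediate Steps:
o(f) = 4*f/7 (o(f) = 2*(f + f)/7 = 2*(2*f)/7 = 4*f/7)
W(J) = -27 - 9/(-5 + J) (W(J) = -27 + 9*((-6 + 5)/(J - 5)) = -27 + 9*(-1/(-5 + J)) = -27 - 9/(-5 + J))
P(X) = 43/2 (P(X) = 2 + (146 + 10)/8 = 2 + (1/8)*156 = 2 + 39/2 = 43/2)
d = -1/4143 ≈ -0.00024137
P(W(o(3)))/d = 43/(2*(-1/4143)) = (43/2)*(-4143) = -178149/2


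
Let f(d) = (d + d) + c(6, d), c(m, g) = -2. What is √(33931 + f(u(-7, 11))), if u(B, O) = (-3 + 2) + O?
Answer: √33949 ≈ 184.25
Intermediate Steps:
u(B, O) = -1 + O
f(d) = -2 + 2*d (f(d) = (d + d) - 2 = 2*d - 2 = -2 + 2*d)
√(33931 + f(u(-7, 11))) = √(33931 + (-2 + 2*(-1 + 11))) = √(33931 + (-2 + 2*10)) = √(33931 + (-2 + 20)) = √(33931 + 18) = √33949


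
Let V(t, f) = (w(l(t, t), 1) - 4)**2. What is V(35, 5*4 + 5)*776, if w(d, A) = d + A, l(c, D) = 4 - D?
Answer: 897056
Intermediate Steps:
w(d, A) = A + d
V(t, f) = (1 - t)**2 (V(t, f) = ((1 + (4 - t)) - 4)**2 = ((5 - t) - 4)**2 = (1 - t)**2)
V(35, 5*4 + 5)*776 = (-1 + 35)**2*776 = 34**2*776 = 1156*776 = 897056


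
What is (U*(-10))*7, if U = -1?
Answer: 70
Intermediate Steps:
(U*(-10))*7 = -1*(-10)*7 = 10*7 = 70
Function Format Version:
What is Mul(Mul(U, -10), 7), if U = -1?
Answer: 70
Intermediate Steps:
Mul(Mul(U, -10), 7) = Mul(Mul(-1, -10), 7) = Mul(10, 7) = 70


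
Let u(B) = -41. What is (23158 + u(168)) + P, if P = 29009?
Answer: 52126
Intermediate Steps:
(23158 + u(168)) + P = (23158 - 41) + 29009 = 23117 + 29009 = 52126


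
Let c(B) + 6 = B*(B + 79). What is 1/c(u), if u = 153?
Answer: 1/35490 ≈ 2.8177e-5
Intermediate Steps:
c(B) = -6 + B*(79 + B) (c(B) = -6 + B*(B + 79) = -6 + B*(79 + B))
1/c(u) = 1/(-6 + 153**2 + 79*153) = 1/(-6 + 23409 + 12087) = 1/35490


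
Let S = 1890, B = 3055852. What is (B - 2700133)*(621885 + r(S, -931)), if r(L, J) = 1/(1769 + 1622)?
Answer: 750144508633884/3391 ≈ 2.2122e+11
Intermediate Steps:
r(L, J) = 1/3391
(B - 2700133)*(621885 + r(S, -931)) = (3055852 - 2700133)*(621885 + 1/3391) = 355719*(2108812036/3391) = 750144508633884/3391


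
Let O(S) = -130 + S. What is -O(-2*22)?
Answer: 174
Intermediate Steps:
-O(-2*22) = -(-130 - 2*22) = -(-130 - 44) = -1*(-174) = 174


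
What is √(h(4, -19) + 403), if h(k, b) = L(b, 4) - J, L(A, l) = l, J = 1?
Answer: √406 ≈ 20.149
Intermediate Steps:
h(k, b) = 3 (h(k, b) = 4 - 1*1 = 4 - 1 = 3)
√(h(4, -19) + 403) = √(3 + 403) = √406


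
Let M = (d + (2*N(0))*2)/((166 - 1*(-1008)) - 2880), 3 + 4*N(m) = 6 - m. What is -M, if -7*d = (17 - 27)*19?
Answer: 211/11942 ≈ 0.017669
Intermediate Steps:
N(m) = ¾ - m/4 (N(m) = -¾ + (6 - m)/4 = -¾ + (3/2 - m/4) = ¾ - m/4)
d = 190/7 (d = -(17 - 27)*19/7 = -(-10)*19/7 = -⅐*(-190) = 190/7 ≈ 27.143)
M = -211/11942 (M = (190/7 + (2*(¾ - ¼*0))*2)/((166 - 1*(-1008)) - 2880) = (190/7 + (2*(¾ + 0))*2)/((166 + 1008) - 2880) = (190/7 + (2*(¾))*2)/(1174 - 2880) = (190/7 + (3/2)*2)/(-1706) = (190/7 + 3)*(-1/1706) = (211/7)*(-1/1706) = -211/11942 ≈ -0.017669)
-M = -1*(-211/11942) = 211/11942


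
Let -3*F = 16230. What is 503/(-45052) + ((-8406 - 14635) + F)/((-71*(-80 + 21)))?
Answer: -1283881519/188722828 ≈ -6.8030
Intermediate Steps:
F = -5410 (F = -⅓*16230 = -5410)
503/(-45052) + ((-8406 - 14635) + F)/((-71*(-80 + 21))) = 503/(-45052) + ((-8406 - 14635) - 5410)/((-71*(-80 + 21))) = 503*(-1/45052) + (-23041 - 5410)/((-71*(-59))) = -503/45052 - 28451/4189 = -1283881519/188722828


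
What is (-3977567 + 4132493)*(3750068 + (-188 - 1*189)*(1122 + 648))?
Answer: 477602464428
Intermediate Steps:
(-3977567 + 4132493)*(3750068 + (-188 - 1*189)*(1122 + 648)) = 154926*(3750068 + (-188 - 189)*1770) = 154926*(3750068 - 377*1770) = 154926*(3750068 - 667290) = 154926*3082778 = 477602464428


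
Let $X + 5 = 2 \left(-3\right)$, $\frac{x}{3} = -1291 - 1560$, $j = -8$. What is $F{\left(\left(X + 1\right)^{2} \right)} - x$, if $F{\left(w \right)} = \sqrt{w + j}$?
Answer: $8553 + 2 \sqrt{23} \approx 8562.6$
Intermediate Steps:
$x = -8553$ ($x = 3 \left(-1291 - 1560\right) = 3 \left(-2851\right) = -8553$)
$X = -11$ ($X = -5 + 2 \left(-3\right) = -5 - 6 = -11$)
$F{\left(w \right)} = \sqrt{-8 + w}$ ($F{\left(w \right)} = \sqrt{w - 8} = \sqrt{-8 + w}$)
$F{\left(\left(X + 1\right)^{2} \right)} - x = \sqrt{-8 + \left(-11 + 1\right)^{2}} - -8553 = \sqrt{-8 + \left(-10\right)^{2}} + 8553 = \sqrt{-8 + 100} + 8553 = \sqrt{92} + 8553 = 2 \sqrt{23} + 8553 = 8553 + 2 \sqrt{23}$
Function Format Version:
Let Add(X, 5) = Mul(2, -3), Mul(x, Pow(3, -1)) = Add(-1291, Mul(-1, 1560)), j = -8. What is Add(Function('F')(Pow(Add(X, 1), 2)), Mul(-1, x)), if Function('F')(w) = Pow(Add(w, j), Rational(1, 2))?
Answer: Add(8553, Mul(2, Pow(23, Rational(1, 2)))) ≈ 8562.6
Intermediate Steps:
x = -8553 (x = Mul(3, Add(-1291, Mul(-1, 1560))) = Mul(3, Add(-1291, -1560)) = Mul(3, -2851) = -8553)
X = -11 (X = Add(-5, Mul(2, -3)) = Add(-5, -6) = -11)
Function('F')(w) = Pow(Add(-8, w), Rational(1, 2)) (Function('F')(w) = Pow(Add(w, -8), Rational(1, 2)) = Pow(Add(-8, w), Rational(1, 2)))
Add(Function('F')(Pow(Add(X, 1), 2)), Mul(-1, x)) = Add(Pow(Add(-8, Pow(Add(-11, 1), 2)), Rational(1, 2)), Mul(-1, -8553)) = Add(Pow(Add(-8, Pow(-10, 2)), Rational(1, 2)), 8553) = Add(Pow(Add(-8, 100), Rational(1, 2)), 8553) = Add(Pow(92, Rational(1, 2)), 8553) = Add(Mul(2, Pow(23, Rational(1, 2))), 8553) = Add(8553, Mul(2, Pow(23, Rational(1, 2))))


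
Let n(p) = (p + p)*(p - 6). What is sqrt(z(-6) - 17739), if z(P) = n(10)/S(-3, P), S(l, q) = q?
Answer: I*sqrt(159771)/3 ≈ 133.24*I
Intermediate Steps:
n(p) = 2*p*(-6 + p) (n(p) = (2*p)*(-6 + p) = 2*p*(-6 + p))
z(P) = 80/P (z(P) = (2*10*(-6 + 10))/P = (2*10*4)/P = 80/P)
sqrt(z(-6) - 17739) = sqrt(80/(-6) - 17739) = sqrt(80*(-1/6) - 17739) = sqrt(-40/3 - 17739) = sqrt(-53257/3) = I*sqrt(159771)/3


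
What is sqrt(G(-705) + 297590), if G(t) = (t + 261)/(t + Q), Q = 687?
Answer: 2*sqrt(669633)/3 ≈ 545.54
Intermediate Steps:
G(t) = (261 + t)/(687 + t) (G(t) = (t + 261)/(t + 687) = (261 + t)/(687 + t))
sqrt(G(-705) + 297590) = sqrt((261 - 705)/(687 - 705) + 297590) = sqrt(-444/(-18) + 297590) = sqrt(-1/18*(-444) + 297590) = sqrt(74/3 + 297590) = sqrt(892844/3) = 2*sqrt(669633)/3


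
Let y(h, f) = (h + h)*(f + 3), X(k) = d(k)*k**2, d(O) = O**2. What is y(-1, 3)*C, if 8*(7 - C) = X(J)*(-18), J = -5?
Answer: -16959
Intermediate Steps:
X(k) = k**4 (X(k) = k**2*k**2 = k**4)
y(h, f) = 2*h*(3 + f) (y(h, f) = (2*h)*(3 + f) = 2*h*(3 + f))
C = 5653/4 (C = 7 - (-5)**4*(-18)/8 = 7 - 625*(-18)/8 = 7 - 1/8*(-11250) = 7 + 5625/4 = 5653/4 ≈ 1413.3)
y(-1, 3)*C = (2*(-1)*(3 + 3))*(5653/4) = (2*(-1)*6)*(5653/4) = -12*5653/4 = -16959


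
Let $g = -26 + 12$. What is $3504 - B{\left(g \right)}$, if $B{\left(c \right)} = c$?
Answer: $3518$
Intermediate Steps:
$g = -14$
$3504 - B{\left(g \right)} = 3504 - -14 = 3504 + 14 = 3518$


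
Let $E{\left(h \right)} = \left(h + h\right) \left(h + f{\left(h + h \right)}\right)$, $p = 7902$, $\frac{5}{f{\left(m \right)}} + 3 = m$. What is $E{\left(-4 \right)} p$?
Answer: $\frac{3097584}{11} \approx 2.816 \cdot 10^{5}$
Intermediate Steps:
$f{\left(m \right)} = \frac{5}{-3 + m}$
$E{\left(h \right)} = 2 h \left(h + \frac{5}{-3 + 2 h}\right)$ ($E{\left(h \right)} = \left(h + h\right) \left(h + \frac{5}{-3 + \left(h + h\right)}\right) = 2 h \left(h + \frac{5}{-3 + 2 h}\right)$)
$E{\left(-4 \right)} p = 2 \left(-4\right) \frac{1}{-3 + 2 \left(-4\right)} \left(5 - 4 \left(-3 + 2 \left(-4\right)\right)\right) 7902 = 2 \left(-4\right) \frac{1}{-3 - 8} \left(5 - 4 \left(-3 - 8\right)\right) 7902 = 2 \left(-4\right) \frac{1}{-11} \left(5 - -44\right) 7902 = 2 \left(-4\right) \left(- \frac{1}{11}\right) \left(5 + 44\right) 7902 = 2 \left(-4\right) \left(- \frac{1}{11}\right) 49 \cdot 7902 = \frac{392}{11} \cdot 7902 = \frac{3097584}{11}$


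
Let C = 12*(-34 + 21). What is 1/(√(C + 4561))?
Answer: √4405/4405 ≈ 0.015067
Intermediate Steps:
C = -156 (C = 12*(-13) = -156)
1/(√(C + 4561)) = 1/(√(-156 + 4561)) = 1/(√4405) = √4405/4405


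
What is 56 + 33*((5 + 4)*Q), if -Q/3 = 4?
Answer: -3508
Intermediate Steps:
Q = -12 (Q = -3*4 = -12)
56 + 33*((5 + 4)*Q) = 56 + 33*((5 + 4)*(-12)) = 56 + 33*(9*(-12)) = 56 + 33*(-108) = 56 - 3564 = -3508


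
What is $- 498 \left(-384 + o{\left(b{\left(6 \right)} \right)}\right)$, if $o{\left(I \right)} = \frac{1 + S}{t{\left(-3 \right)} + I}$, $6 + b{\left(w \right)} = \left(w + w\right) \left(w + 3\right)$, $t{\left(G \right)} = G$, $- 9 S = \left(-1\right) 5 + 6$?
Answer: $\frac{56794576}{297} \approx 1.9123 \cdot 10^{5}$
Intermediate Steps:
$S = - \frac{1}{9}$ ($S = - \frac{\left(-1\right) 5 + 6}{9} = - \frac{-5 + 6}{9} = \left(- \frac{1}{9}\right) 1 = - \frac{1}{9} \approx -0.11111$)
$b{\left(w \right)} = -6 + 2 w \left(3 + w\right)$ ($b{\left(w \right)} = -6 + \left(w + w\right) \left(w + 3\right) = -6 + 2 w \left(3 + w\right)$)
$o{\left(I \right)} = \frac{8}{9 \left(-3 + I\right)}$ ($o{\left(I \right)} = \frac{1 - \frac{1}{9}}{-3 + I} = \frac{8}{9 \left(-3 + I\right)}$)
$- 498 \left(-384 + o{\left(b{\left(6 \right)} \right)}\right) = - 498 \left(-384 + \frac{8}{9 \left(-3 + \left(-6 + 2 \cdot 6^{2} + 6 \cdot 6\right)\right)}\right) = - 498 \left(-384 + \frac{8}{9 \left(-3 + \left(-6 + 2 \cdot 36 + 36\right)\right)}\right) = - 498 \left(-384 + \frac{8}{9 \left(-3 + \left(-6 + 72 + 36\right)\right)}\right) = - 498 \left(-384 + \frac{8}{9 \left(-3 + 102\right)}\right) = - 498 \left(-384 + \frac{8}{9 \cdot 99}\right) = - 498 \left(-384 + \frac{8}{9} \cdot \frac{1}{99}\right) = - 498 \left(-384 + \frac{8}{891}\right) = \left(-498\right) \left(- \frac{342136}{891}\right) = \frac{56794576}{297}$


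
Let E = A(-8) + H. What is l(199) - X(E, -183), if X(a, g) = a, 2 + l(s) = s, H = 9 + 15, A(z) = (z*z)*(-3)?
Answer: 365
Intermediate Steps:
A(z) = -3*z² (A(z) = z²*(-3) = -3*z²)
H = 24
l(s) = -2 + s
E = -168 (E = -3*(-8)² + 24 = -3*64 + 24 = -192 + 24 = -168)
l(199) - X(E, -183) = (-2 + 199) - 1*(-168) = 197 + 168 = 365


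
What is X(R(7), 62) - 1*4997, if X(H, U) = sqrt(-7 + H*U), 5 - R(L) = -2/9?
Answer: -4997 + sqrt(2851)/3 ≈ -4979.2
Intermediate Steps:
R(L) = 47/9 (R(L) = 5 - (-2)/9 = 5 - 1*(-2/9) = 5 + 2/9 = 47/9)
X(R(7), 62) - 1*4997 = sqrt(-7 + (47/9)*62) - 1*4997 = sqrt(-7 + 2914/9) - 4997 = sqrt(2851/9) - 4997 = sqrt(2851)/3 - 4997 = -4997 + sqrt(2851)/3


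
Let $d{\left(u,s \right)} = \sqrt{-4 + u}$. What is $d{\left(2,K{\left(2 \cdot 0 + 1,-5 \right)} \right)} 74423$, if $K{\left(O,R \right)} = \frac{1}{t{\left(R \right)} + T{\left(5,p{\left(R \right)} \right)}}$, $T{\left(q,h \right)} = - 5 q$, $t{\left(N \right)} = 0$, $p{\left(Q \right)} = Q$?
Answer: $74423 i \sqrt{2} \approx 1.0525 \cdot 10^{5} i$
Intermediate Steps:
$K{\left(O,R \right)} = - \frac{1}{25}$ ($K{\left(O,R \right)} = \frac{1}{0 - 25} = \frac{1}{-25} = - \frac{1}{25}$)
$d{\left(2,K{\left(2 \cdot 0 + 1,-5 \right)} \right)} 74423 = \sqrt{-4 + 2} \cdot 74423 = \sqrt{-2} \cdot 74423 = i \sqrt{2} \cdot 74423 = 74423 i \sqrt{2}$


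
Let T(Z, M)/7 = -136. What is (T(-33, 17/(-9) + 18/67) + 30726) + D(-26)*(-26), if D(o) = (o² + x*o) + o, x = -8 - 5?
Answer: 4086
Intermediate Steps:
x = -13
T(Z, M) = -952 (T(Z, M) = 7*(-136) = -952)
D(o) = o² - 12*o (D(o) = (o² - 13*o) + o = o² - 12*o)
(T(-33, 17/(-9) + 18/67) + 30726) + D(-26)*(-26) = (-952 + 30726) - 26*(-12 - 26)*(-26) = 29774 - 26*(-38)*(-26) = 29774 + 988*(-26) = 29774 - 25688 = 4086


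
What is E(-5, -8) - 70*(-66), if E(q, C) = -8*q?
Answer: 4660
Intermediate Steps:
E(-5, -8) - 70*(-66) = -8*(-5) - 70*(-66) = 40 + 4620 = 4660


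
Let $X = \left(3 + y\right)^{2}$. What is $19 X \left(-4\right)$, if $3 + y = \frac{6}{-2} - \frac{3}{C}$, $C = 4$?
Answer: $- \frac{4275}{4} \approx -1068.8$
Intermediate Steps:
$y = - \frac{27}{4}$ ($y = -3 + \left(\frac{6}{-2} - \frac{3}{4}\right) = -3 + \left(6 \left(- \frac{1}{2}\right) - \frac{3}{4}\right) = -3 - \frac{15}{4} = - \frac{27}{4} \approx -6.75$)
$X = \frac{225}{16}$ ($X = \left(3 - \frac{27}{4}\right)^{2} = \left(- \frac{15}{4}\right)^{2} = \frac{225}{16} \approx 14.063$)
$19 X \left(-4\right) = 19 \cdot \frac{225}{16} \left(-4\right) = \frac{4275}{16} \left(-4\right) = - \frac{4275}{4}$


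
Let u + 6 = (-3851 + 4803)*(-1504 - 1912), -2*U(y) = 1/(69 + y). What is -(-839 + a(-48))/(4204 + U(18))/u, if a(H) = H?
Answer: -77169/1189424768405 ≈ -6.4879e-8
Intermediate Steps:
U(y) = -1/(2*(69 + y))
u = -3252038 (u = -6 + (-3851 + 4803)*(-1504 - 1912) = -6 + 952*(-3416) = -6 - 3252032 = -3252038)
-(-839 + a(-48))/(4204 + U(18))/u = -(-839 - 48)/(4204 - 1/(138 + 2*18))/(-3252038) = -(-887/(4204 - 1/(138 + 36)))*(-1)/3252038 = -(-887/(4204 - 1/174))*(-1)/3252038 = -(-887/731495/174)*(-1)/3252038 = -(-887*174/731495)*(-1)/3252038 = -(-154338)*(-1)/(731495*3252038) = -1*77169/1189424768405 = -77169/1189424768405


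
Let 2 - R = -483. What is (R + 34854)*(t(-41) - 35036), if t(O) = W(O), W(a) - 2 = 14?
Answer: -1237571780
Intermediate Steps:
R = 485 (R = 2 - 1*(-483) = 2 + 483 = 485)
W(a) = 16 (W(a) = 2 + 14 = 16)
t(O) = 16
(R + 34854)*(t(-41) - 35036) = (485 + 34854)*(16 - 35036) = 35339*(-35020) = -1237571780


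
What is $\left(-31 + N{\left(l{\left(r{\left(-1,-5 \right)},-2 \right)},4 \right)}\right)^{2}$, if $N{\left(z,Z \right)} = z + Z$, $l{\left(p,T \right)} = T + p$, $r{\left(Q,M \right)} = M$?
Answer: $1156$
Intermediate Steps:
$N{\left(z,Z \right)} = Z + z$
$\left(-31 + N{\left(l{\left(r{\left(-1,-5 \right)},-2 \right)},4 \right)}\right)^{2} = \left(-31 + \left(4 - 7\right)\right)^{2} = \left(-31 - 3\right)^{2} = \left(-34\right)^{2} = 1156$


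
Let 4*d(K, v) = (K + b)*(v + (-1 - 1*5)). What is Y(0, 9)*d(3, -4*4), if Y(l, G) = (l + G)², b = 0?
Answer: -2673/2 ≈ -1336.5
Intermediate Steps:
d(K, v) = K*(-6 + v)/4 (d(K, v) = ((K + 0)*(v + (-1 - 1*5)))/4 = (K*(v + (-1 - 5)))/4 = (K*(v - 6))/4 = (K*(-6 + v))/4 = K*(-6 + v)/4)
Y(l, G) = (G + l)²
Y(0, 9)*d(3, -4*4) = (9 + 0)²*((¼)*3*(-6 - 4*4)) = 9²*((¼)*3*(-6 - 16)) = 81*((¼)*3*(-22)) = 81*(-33/2) = -2673/2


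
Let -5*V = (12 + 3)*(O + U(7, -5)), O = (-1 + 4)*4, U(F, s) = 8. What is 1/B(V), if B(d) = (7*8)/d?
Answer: -15/14 ≈ -1.0714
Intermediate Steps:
O = 12 (O = 3*4 = 12)
V = -60 (V = -(12 + 3)*(12 + 8)/5 = -3*20 = -1/5*300 = -60)
B(d) = 56/d
1/B(V) = 1/(56/(-60)) = 1/(56*(-1/60)) = 1/(-14/15) = -15/14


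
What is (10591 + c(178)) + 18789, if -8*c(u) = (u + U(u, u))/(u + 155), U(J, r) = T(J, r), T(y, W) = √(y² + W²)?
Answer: 39134071/1332 - 89*√2/1332 ≈ 29380.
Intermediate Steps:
T(y, W) = √(W² + y²)
U(J, r) = √(J² + r²) (U(J, r) = √(r² + J²) = √(J² + r²))
c(u) = -(u + √2*√(u²))/(8*(155 + u)) (c(u) = -(u + √(u² + u²))/(8*(u + 155)) = -(u + √(2*u²))/(8*(155 + u)) = -(u + √2*√(u²))/(8*(155 + u)))
(10591 + c(178)) + 18789 = (10591 + (-1*178 - √2*√(178²))/(8*(155 + 178))) + 18789 = (10591 + (⅛)*(-178 - √2*√31684)/333) + 18789 = (10591 + (⅛)*(1/333)*(-178 - 1*√2*178)) + 18789 = (10591 + (⅛)*(1/333)*(-178 - 178*√2)) + 18789 = (10591 + (-89/1332 - 89*√2/1332)) + 18789 = (14107123/1332 - 89*√2/1332) + 18789 = 39134071/1332 - 89*√2/1332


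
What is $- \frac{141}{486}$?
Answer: $- \frac{47}{162} \approx -0.29012$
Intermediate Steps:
$- \frac{141}{486} = \left(-141\right) \frac{1}{486} = - \frac{47}{162}$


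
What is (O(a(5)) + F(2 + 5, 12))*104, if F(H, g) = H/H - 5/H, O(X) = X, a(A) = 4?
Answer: 3120/7 ≈ 445.71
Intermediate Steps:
F(H, g) = 1 - 5/H
(O(a(5)) + F(2 + 5, 12))*104 = (4 + (-5 + (2 + 5))/(2 + 5))*104 = (4 + (-5 + 7)/7)*104 = (4 + (⅐)*2)*104 = (4 + 2/7)*104 = (30/7)*104 = 3120/7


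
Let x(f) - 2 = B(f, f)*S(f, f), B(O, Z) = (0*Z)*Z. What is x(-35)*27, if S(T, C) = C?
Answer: 54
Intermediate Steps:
B(O, Z) = 0 (B(O, Z) = 0*Z = 0)
x(f) = 2 (x(f) = 2 + 0*f = 2 + 0 = 2)
x(-35)*27 = 2*27 = 54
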